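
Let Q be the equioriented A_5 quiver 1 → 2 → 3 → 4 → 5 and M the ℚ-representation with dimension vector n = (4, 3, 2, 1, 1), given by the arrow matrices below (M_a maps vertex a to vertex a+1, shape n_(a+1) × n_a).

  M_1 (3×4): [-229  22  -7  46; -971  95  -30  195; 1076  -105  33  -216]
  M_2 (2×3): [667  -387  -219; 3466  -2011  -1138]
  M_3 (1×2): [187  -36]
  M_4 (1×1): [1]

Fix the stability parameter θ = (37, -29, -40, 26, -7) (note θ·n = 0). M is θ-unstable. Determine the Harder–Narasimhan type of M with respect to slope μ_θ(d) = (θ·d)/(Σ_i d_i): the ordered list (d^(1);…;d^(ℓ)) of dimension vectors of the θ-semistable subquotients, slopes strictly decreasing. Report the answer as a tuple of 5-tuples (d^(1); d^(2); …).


Interval decomposition of M: I[1,1], I[1,2], I[1,3], I[1,5].
HN type (ℓ=4): μ^(1)=37; μ^(2)=19/2; μ^(3)=4; μ^(4)=-32/3

((1, 0, 0, 0, 0); (0, 0, 0, 1, 1); (1, 1, 0, 0, 0); (2, 2, 2, 0, 0))


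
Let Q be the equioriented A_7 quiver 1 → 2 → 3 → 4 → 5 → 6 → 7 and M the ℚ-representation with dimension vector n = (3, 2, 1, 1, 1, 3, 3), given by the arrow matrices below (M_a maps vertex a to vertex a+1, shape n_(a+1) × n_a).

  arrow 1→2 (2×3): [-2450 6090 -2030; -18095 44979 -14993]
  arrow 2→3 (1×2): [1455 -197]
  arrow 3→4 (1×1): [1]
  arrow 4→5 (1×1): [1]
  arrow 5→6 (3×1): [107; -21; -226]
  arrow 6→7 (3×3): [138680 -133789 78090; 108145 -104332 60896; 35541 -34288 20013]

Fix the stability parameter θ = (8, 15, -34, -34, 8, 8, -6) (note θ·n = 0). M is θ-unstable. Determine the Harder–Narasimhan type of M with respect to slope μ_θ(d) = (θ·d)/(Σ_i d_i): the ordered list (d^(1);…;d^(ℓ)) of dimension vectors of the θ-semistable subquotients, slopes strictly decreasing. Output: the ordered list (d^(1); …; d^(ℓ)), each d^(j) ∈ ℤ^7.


Interval decomposition of M: I[1,1]^2, I[1,7], I[2,2], I[6,7]^2.
HN type (ℓ=5): μ^(1)=15; μ^(2)=8; μ^(3)=10/3; μ^(4)=1; μ^(5)=-45/4

((0, 1, 0, 0, 0, 0, 0); (2, 0, 0, 0, 0, 0, 0); (0, 0, 0, 0, 1, 1, 1); (0, 0, 0, 0, 0, 2, 2); (1, 1, 1, 1, 0, 0, 0))


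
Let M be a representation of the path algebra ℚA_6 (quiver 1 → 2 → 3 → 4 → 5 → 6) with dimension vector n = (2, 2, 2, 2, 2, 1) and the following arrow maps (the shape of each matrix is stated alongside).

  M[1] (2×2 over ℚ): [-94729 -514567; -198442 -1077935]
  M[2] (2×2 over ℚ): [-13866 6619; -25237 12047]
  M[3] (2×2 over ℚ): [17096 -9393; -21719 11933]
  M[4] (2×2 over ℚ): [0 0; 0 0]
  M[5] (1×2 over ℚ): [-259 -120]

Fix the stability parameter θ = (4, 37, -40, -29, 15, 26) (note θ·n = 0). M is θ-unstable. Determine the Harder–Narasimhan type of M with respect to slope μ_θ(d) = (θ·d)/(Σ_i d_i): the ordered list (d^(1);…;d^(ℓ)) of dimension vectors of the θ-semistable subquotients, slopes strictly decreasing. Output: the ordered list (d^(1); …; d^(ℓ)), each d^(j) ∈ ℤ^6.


Barcode: M ≅ I[1,4]^2, I[5,5], I[5,6]. HN layers by μ_θ (3 steps, strictly decreasing):
  μ^(1)=26; μ^(2)=15; μ^(3)=-7

((0, 0, 0, 0, 0, 1); (0, 0, 0, 0, 2, 0); (2, 2, 2, 2, 0, 0))


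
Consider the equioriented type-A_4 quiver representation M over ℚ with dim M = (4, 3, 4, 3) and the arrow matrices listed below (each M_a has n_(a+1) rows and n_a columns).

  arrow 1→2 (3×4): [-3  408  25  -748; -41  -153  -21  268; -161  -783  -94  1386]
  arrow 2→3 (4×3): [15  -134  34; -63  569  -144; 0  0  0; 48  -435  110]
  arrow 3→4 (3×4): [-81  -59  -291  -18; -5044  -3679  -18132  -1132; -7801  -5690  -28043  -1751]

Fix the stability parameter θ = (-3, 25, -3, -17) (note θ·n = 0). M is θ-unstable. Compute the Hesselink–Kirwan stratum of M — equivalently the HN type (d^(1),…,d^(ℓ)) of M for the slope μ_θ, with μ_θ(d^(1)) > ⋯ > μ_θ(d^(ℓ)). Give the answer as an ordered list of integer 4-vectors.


Barcode: M ≅ I[1,1], I[1,2], I[1,4]^2, I[3,3], I[3,4]. HN layers by μ_θ (4 steps, strictly decreasing):
  μ^(1)=25; μ^(2)=5/3; μ^(3)=-3; μ^(4)=-10

((0, 1, 0, 0); (0, 2, 2, 2); (4, 0, 1, 0); (0, 0, 1, 1))


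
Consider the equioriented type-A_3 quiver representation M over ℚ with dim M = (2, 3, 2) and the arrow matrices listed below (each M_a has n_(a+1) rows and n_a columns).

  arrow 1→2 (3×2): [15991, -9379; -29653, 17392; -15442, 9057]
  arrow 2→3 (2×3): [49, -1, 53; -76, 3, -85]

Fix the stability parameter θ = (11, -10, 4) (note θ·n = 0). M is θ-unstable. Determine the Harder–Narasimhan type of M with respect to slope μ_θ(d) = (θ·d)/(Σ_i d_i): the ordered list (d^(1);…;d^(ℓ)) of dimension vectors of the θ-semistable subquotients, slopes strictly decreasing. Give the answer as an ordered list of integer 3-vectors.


Barcode: M ≅ I[1,2], I[1,3], I[2,3]. HN layers by μ_θ (3 steps, strictly decreasing):
  μ^(1)=4; μ^(2)=1/2; μ^(3)=-10

((0, 0, 2); (2, 2, 0); (0, 1, 0))


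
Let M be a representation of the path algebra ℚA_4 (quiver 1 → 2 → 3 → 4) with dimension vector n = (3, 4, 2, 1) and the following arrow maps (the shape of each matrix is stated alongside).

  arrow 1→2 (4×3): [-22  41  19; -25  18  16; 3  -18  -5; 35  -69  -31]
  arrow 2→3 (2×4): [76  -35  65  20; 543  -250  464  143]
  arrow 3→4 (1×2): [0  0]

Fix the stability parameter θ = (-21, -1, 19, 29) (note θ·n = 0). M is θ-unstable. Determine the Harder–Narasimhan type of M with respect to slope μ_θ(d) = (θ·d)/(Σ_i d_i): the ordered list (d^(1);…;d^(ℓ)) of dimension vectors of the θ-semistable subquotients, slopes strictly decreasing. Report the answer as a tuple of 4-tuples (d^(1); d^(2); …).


Interval decomposition of M: I[1,2], I[1,3]^2, I[2,2], I[4,4].
HN type (ℓ=4): μ^(1)=29; μ^(2)=19; μ^(3)=-1; μ^(4)=-21

((0, 0, 0, 1); (0, 0, 2, 0); (0, 4, 0, 0); (3, 0, 0, 0))


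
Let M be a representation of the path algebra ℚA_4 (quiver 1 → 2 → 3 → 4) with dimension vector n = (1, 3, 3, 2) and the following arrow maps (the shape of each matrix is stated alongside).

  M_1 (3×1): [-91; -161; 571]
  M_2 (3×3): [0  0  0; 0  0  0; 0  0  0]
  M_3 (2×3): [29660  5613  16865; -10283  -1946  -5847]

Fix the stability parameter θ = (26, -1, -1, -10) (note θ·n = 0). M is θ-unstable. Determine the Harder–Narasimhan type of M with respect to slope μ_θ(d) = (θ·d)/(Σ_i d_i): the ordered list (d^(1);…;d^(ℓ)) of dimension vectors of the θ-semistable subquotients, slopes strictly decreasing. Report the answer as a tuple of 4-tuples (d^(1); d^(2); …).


Via rank(M_{q-1}∘⋯∘M_p): M ≅ I[1,2], I[2,2]^2, I[3,3], I[3,4]^2.
μ_θ-semistable layers: μ^(1)=25/2; μ^(2)=-1; μ^(3)=-11/2

((1, 1, 0, 0); (0, 2, 1, 0); (0, 0, 2, 2))


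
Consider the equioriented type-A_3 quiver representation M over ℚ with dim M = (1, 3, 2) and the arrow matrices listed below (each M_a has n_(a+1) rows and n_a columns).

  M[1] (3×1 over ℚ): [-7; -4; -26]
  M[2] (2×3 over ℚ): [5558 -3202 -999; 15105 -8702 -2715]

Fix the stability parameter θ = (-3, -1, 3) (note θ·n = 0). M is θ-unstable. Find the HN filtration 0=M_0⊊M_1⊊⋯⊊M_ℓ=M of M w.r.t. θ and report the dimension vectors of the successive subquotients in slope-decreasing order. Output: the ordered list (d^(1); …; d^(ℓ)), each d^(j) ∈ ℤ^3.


Barcode: M ≅ I[1,3], I[2,2], I[2,3]. HN layers by μ_θ (3 steps, strictly decreasing):
  μ^(1)=3; μ^(2)=-1; μ^(3)=-3

((0, 0, 2); (0, 3, 0); (1, 0, 0))


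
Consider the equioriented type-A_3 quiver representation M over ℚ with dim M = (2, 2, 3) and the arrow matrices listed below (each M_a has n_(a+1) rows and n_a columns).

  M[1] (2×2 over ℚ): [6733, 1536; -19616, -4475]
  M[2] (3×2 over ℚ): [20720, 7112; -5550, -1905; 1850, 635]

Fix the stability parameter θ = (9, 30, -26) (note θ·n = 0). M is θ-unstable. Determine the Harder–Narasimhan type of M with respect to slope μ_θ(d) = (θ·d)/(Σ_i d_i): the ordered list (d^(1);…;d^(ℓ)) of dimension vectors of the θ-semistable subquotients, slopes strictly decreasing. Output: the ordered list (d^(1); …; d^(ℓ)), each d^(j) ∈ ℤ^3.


Interval decomposition of M: I[1,2], I[1,3], I[3,3]^2.
HN type (ℓ=4): μ^(1)=30; μ^(2)=9; μ^(3)=13/3; μ^(4)=-26

((0, 1, 0); (1, 0, 0); (1, 1, 1); (0, 0, 2))


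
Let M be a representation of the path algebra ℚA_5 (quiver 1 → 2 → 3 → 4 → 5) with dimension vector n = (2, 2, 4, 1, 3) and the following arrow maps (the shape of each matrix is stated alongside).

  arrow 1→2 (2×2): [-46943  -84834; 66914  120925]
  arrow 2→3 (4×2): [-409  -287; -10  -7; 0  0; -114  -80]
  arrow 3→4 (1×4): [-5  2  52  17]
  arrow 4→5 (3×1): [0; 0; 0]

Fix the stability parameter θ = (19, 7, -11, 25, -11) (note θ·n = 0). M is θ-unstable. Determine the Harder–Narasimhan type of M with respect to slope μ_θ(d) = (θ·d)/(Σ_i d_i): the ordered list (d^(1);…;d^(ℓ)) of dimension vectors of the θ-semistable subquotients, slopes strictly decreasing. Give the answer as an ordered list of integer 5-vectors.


Barcode: M ≅ I[1,3], I[1,4], I[3,3]^2, I[5,5]^3. HN layers by μ_θ (3 steps, strictly decreasing):
  μ^(1)=25; μ^(2)=5; μ^(3)=-11

((0, 0, 0, 1, 0); (2, 2, 2, 0, 0); (0, 0, 2, 0, 3))


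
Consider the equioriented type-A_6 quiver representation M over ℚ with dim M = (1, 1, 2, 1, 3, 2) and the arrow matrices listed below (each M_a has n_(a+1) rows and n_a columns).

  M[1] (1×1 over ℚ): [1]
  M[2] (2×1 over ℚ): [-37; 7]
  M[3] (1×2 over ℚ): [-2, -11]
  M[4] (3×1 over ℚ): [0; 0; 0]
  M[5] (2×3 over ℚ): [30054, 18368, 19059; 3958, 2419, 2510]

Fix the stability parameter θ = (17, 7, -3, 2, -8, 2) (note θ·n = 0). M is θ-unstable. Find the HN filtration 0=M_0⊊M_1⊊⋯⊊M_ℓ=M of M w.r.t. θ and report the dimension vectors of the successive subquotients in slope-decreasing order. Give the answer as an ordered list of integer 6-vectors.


Via rank(M_{q-1}∘⋯∘M_p): M ≅ I[1,4], I[3,3], I[5,5], I[5,6]^2.
μ_θ-semistable layers: μ^(1)=23/4; μ^(2)=2; μ^(3)=-3; μ^(4)=-8

((1, 1, 1, 1, 0, 0); (0, 0, 0, 0, 0, 2); (0, 0, 1, 0, 0, 0); (0, 0, 0, 0, 3, 0))


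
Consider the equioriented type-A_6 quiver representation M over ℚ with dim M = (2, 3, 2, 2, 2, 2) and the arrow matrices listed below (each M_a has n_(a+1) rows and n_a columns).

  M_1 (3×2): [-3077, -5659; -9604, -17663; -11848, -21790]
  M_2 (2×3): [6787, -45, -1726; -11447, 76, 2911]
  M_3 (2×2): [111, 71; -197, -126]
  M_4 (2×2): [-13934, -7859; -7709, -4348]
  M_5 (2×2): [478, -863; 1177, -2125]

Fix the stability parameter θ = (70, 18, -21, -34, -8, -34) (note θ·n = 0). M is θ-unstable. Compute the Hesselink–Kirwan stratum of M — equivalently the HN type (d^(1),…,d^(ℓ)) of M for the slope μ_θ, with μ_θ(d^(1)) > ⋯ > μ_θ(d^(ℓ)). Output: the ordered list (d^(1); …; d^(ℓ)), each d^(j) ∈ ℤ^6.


Via rank(M_{q-1}∘⋯∘M_p): M ≅ I[1,6]^2, I[2,2].
μ_θ-semistable layers: μ^(1)=18; μ^(2)=-3/2

((0, 1, 0, 0, 0, 0); (2, 2, 2, 2, 2, 2))


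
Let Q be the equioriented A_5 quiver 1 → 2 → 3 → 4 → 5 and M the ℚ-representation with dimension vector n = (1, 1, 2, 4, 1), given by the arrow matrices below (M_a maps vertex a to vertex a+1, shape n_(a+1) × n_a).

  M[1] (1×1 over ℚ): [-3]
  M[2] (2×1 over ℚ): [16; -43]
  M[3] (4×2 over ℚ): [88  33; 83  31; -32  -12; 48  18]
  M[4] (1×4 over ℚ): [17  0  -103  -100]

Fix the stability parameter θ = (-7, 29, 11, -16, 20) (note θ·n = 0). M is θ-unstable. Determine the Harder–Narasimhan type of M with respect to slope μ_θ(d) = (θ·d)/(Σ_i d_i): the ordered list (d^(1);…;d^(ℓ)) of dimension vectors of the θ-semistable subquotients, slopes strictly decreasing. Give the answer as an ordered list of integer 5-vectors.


Via rank(M_{q-1}∘⋯∘M_p): M ≅ I[1,5], I[3,4], I[4,4]^2.
μ_θ-semistable layers: μ^(1)=20; μ^(2)=8; μ^(3)=-5/2; μ^(4)=-7; μ^(5)=-16

((0, 0, 0, 0, 1); (0, 1, 1, 1, 0); (0, 0, 1, 1, 0); (1, 0, 0, 0, 0); (0, 0, 0, 2, 0))


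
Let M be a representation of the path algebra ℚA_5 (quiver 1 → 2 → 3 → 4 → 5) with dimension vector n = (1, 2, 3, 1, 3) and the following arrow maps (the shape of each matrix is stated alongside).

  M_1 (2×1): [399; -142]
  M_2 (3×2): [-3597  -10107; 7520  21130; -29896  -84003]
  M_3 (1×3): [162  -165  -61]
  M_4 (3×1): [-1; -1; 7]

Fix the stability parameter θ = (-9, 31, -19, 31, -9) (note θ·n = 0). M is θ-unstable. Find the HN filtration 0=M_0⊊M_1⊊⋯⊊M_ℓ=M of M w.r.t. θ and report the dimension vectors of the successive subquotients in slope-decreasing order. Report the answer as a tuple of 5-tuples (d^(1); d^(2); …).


Barcode: M ≅ I[1,3], I[2,5], I[3,3], I[5,5]^2. HN layers by μ_θ (4 steps, strictly decreasing):
  μ^(1)=11; μ^(2)=6; μ^(3)=-9; μ^(4)=-19

((0, 0, 0, 1, 1); (0, 2, 2, 0, 0); (1, 0, 0, 0, 2); (0, 0, 1, 0, 0))


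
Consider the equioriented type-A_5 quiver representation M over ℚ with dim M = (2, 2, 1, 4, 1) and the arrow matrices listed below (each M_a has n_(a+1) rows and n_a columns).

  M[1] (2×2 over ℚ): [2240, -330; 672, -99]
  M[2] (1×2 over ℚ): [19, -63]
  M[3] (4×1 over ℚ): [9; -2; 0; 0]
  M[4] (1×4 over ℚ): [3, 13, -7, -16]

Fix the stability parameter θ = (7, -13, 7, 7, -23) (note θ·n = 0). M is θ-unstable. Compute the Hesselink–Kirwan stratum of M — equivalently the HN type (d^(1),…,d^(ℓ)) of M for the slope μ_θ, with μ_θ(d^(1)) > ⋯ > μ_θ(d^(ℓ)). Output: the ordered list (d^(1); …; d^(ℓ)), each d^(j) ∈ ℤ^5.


Interval decomposition of M: I[1,1], I[1,5], I[2,2], I[4,4]^3.
HN type (ℓ=3): μ^(1)=7; μ^(2)=-3; μ^(3)=-13

((1, 0, 0, 3, 0); (1, 1, 1, 1, 1); (0, 1, 0, 0, 0))


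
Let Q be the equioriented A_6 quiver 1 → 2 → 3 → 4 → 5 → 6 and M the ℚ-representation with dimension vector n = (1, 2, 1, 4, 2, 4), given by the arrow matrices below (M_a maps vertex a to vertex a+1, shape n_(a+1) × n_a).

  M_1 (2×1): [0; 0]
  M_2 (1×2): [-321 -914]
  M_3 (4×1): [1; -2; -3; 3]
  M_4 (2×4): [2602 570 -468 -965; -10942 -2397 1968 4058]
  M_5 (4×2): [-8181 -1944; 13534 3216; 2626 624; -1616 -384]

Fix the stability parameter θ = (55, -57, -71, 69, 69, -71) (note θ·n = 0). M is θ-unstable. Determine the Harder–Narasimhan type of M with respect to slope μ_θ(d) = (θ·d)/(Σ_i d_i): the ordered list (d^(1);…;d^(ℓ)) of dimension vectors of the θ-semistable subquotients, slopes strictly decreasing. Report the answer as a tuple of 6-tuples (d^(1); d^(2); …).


Barcode: M ≅ I[1,1], I[2,2], I[2,6], I[4,4]^2, I[4,5], I[6,6]^3. HN layers by μ_θ (6 steps, strictly decreasing):
  μ^(1)=69; μ^(2)=55; μ^(3)=67/3; μ^(4)=-57; μ^(5)=-64; μ^(6)=-71

((0, 0, 0, 3, 1, 0); (1, 0, 0, 0, 0, 0); (0, 0, 0, 1, 1, 1); (0, 1, 0, 0, 0, 0); (0, 1, 1, 0, 0, 0); (0, 0, 0, 0, 0, 3))


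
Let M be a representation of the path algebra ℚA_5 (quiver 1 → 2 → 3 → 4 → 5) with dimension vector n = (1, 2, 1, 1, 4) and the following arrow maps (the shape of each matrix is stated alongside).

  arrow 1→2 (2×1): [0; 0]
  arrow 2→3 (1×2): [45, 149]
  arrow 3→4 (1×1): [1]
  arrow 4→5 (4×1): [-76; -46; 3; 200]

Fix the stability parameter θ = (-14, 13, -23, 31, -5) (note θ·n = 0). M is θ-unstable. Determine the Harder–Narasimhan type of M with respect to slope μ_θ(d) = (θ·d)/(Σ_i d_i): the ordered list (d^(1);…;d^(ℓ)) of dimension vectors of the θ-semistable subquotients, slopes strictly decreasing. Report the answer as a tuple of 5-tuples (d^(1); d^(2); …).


Interval decomposition of M: I[1,1], I[2,2], I[2,5], I[5,5]^3.
HN type (ℓ=3): μ^(1)=13; μ^(2)=-5; μ^(3)=-14

((0, 1, 0, 1, 1); (0, 1, 1, 0, 3); (1, 0, 0, 0, 0))


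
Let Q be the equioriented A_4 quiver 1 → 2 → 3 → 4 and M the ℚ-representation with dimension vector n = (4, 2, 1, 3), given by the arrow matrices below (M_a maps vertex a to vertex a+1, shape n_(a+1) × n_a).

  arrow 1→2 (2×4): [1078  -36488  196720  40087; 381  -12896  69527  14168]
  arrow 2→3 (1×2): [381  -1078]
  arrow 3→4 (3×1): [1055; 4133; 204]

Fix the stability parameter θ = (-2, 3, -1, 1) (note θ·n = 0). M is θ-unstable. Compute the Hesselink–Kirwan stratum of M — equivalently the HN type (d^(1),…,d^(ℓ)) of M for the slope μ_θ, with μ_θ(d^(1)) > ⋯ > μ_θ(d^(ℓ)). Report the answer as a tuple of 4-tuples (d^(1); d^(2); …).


Barcode: M ≅ I[1,1]^2, I[1,2], I[1,4], I[4,4]^2. HN layers by μ_θ (3 steps, strictly decreasing):
  μ^(1)=3; μ^(2)=1; μ^(3)=-2

((0, 1, 0, 0); (0, 1, 1, 3); (4, 0, 0, 0))


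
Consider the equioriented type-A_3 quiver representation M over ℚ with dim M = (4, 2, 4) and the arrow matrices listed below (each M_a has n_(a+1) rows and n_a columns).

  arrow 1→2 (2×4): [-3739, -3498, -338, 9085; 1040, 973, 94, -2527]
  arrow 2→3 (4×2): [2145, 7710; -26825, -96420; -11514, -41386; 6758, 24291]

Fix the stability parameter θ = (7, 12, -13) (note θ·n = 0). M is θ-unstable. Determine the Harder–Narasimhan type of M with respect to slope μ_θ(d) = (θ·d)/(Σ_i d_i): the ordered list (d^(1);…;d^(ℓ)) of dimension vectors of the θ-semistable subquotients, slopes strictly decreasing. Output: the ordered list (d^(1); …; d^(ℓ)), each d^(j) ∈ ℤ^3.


Barcode: M ≅ I[1,1]^2, I[1,3]^2, I[3,3]^2. HN layers by μ_θ (3 steps, strictly decreasing):
  μ^(1)=7; μ^(2)=2; μ^(3)=-13

((2, 0, 0); (2, 2, 2); (0, 0, 2))


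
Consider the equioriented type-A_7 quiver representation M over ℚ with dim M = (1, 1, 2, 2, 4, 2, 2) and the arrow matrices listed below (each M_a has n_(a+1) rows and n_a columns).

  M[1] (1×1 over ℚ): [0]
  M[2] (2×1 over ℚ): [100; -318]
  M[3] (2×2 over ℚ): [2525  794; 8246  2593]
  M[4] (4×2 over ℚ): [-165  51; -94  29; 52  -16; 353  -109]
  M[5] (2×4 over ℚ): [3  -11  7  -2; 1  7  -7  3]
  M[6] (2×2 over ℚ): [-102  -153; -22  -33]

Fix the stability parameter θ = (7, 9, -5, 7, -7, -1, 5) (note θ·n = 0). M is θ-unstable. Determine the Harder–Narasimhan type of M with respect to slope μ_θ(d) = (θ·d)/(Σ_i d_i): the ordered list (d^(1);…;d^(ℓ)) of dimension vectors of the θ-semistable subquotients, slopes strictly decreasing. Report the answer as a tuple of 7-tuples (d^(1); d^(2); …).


Interval decomposition of M: I[1,1], I[2,7], I[3,6], I[5,5]^2, I[7,7].
HN type (ℓ=6): μ^(1)=7; μ^(2)=5; μ^(3)=3/5; μ^(4)=-1/3; μ^(5)=-5; μ^(6)=-7

((1, 0, 0, 0, 0, 0, 0); (0, 0, 0, 0, 0, 0, 2); (0, 1, 1, 1, 1, 1, 0); (0, 0, 0, 1, 1, 1, 0); (0, 0, 1, 0, 0, 0, 0); (0, 0, 0, 0, 2, 0, 0))


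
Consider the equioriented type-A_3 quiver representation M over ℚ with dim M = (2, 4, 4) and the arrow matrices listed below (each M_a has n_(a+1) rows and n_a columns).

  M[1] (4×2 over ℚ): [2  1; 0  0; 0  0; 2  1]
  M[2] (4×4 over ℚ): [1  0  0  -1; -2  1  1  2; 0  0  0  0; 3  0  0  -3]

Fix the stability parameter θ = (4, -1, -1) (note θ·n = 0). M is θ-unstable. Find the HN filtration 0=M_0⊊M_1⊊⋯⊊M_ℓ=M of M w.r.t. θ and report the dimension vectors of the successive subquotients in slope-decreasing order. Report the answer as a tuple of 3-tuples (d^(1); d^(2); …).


Interval decomposition of M: I[1,1], I[1,2], I[2,2], I[2,3]^2, I[3,3]^2.
HN type (ℓ=3): μ^(1)=4; μ^(2)=3/2; μ^(3)=-1

((1, 0, 0); (1, 1, 0); (0, 3, 4))


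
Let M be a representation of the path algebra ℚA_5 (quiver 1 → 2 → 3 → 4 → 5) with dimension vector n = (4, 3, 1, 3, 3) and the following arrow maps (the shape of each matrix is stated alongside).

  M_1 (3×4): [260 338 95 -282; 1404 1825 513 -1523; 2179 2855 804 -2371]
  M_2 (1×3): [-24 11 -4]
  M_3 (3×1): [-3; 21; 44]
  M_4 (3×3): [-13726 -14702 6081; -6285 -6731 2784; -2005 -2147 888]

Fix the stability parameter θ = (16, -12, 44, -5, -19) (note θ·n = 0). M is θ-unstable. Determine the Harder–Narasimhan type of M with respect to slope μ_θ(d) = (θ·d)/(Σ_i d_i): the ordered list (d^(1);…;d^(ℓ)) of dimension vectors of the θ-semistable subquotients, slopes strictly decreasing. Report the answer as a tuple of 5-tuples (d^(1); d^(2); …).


Via rank(M_{q-1}∘⋯∘M_p): M ≅ I[1,1], I[1,2]^2, I[1,4], I[4,5]^2, I[5,5].
μ_θ-semistable layers: μ^(1)=39/2; μ^(2)=16; μ^(3)=2; μ^(4)=-12; μ^(5)=-19

((0, 0, 1, 1, 0); (1, 0, 0, 0, 0); (3, 3, 0, 0, 0); (0, 0, 0, 2, 2); (0, 0, 0, 0, 1))


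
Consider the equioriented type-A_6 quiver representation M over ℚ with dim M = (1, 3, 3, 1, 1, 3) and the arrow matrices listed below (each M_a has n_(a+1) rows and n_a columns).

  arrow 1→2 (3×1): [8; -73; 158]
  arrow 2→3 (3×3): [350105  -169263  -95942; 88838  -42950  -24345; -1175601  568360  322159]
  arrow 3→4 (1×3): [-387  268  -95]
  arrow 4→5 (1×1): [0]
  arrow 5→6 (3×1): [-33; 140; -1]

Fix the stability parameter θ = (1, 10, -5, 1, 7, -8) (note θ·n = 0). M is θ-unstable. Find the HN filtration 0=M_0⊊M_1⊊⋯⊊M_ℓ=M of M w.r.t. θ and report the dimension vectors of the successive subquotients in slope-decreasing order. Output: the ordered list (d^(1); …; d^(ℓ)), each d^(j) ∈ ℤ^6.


Interval decomposition of M: I[1,4], I[2,3]^2, I[5,6], I[6,6]^2.
HN type (ℓ=5): μ^(1)=5/2; μ^(2)=2; μ^(3)=1; μ^(4)=-1/2; μ^(5)=-8

((0, 2, 2, 0, 0, 0); (0, 1, 1, 1, 0, 0); (1, 0, 0, 0, 0, 0); (0, 0, 0, 0, 1, 1); (0, 0, 0, 0, 0, 2))


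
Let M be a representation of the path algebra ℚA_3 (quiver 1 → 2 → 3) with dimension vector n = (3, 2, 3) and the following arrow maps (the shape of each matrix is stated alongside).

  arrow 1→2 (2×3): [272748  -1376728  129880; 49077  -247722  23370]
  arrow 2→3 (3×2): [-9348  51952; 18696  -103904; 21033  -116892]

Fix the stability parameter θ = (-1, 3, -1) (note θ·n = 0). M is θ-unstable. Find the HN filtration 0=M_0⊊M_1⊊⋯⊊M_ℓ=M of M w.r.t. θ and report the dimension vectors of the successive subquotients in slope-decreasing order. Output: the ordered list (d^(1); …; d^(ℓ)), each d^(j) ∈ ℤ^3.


Interval decomposition of M: I[1,1]^2, I[1,2], I[2,3], I[3,3]^2.
HN type (ℓ=3): μ^(1)=3; μ^(2)=1; μ^(3)=-1

((0, 1, 0); (0, 1, 1); (3, 0, 2))


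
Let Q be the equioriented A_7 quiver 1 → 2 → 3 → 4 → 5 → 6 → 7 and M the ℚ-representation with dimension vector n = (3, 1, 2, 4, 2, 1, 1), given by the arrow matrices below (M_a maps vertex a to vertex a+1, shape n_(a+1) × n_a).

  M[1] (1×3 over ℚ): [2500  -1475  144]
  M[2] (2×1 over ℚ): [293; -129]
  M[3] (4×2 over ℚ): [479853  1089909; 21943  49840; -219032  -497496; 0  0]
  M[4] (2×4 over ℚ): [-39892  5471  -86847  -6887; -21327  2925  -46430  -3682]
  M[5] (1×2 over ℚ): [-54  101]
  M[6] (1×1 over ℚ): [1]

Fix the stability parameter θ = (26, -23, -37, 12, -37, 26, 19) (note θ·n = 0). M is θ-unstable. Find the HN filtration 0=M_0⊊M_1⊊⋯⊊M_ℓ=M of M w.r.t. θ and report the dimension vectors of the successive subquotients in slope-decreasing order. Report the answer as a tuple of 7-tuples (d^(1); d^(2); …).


Barcode: M ≅ I[1,1]^2, I[1,7], I[3,5], I[4,4]^2. HN layers by μ_θ (6 steps, strictly decreasing):
  μ^(1)=26; μ^(2)=45/2; μ^(3)=12; μ^(4)=-59/5; μ^(5)=-25/2; μ^(6)=-37

((2, 0, 0, 0, 0, 0, 0); (0, 0, 0, 0, 0, 1, 1); (0, 0, 0, 2, 0, 0, 0); (1, 1, 1, 1, 1, 0, 0); (0, 0, 0, 1, 1, 0, 0); (0, 0, 1, 0, 0, 0, 0))


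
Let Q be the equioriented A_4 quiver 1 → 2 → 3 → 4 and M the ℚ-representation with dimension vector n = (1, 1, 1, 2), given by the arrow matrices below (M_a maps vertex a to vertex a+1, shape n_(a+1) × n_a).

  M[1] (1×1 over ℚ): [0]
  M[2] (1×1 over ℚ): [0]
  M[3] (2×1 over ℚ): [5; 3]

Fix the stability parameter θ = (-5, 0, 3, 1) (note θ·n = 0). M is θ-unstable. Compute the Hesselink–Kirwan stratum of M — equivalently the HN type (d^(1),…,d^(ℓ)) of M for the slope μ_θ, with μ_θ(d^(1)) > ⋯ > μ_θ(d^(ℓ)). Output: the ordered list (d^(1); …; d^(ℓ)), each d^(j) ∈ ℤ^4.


Barcode: M ≅ I[1,1], I[2,2], I[3,4], I[4,4]. HN layers by μ_θ (4 steps, strictly decreasing):
  μ^(1)=2; μ^(2)=1; μ^(3)=0; μ^(4)=-5

((0, 0, 1, 1); (0, 0, 0, 1); (0, 1, 0, 0); (1, 0, 0, 0))


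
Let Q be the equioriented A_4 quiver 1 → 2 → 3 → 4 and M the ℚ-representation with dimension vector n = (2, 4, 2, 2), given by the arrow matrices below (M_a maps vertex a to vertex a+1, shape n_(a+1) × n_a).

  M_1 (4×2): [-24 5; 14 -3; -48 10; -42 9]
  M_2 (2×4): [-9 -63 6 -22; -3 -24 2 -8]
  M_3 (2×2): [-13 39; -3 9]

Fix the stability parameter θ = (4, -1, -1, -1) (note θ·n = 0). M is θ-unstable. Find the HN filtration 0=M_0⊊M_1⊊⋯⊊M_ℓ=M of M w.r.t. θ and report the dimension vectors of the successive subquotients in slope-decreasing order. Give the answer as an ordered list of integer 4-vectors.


Via rank(M_{q-1}∘⋯∘M_p): M ≅ I[1,3], I[1,4], I[2,2]^2, I[4,4].
μ_θ-semistable layers: μ^(1)=2/3; μ^(2)=1/4; μ^(3)=-1

((1, 1, 1, 0); (1, 1, 1, 1); (0, 2, 0, 1))


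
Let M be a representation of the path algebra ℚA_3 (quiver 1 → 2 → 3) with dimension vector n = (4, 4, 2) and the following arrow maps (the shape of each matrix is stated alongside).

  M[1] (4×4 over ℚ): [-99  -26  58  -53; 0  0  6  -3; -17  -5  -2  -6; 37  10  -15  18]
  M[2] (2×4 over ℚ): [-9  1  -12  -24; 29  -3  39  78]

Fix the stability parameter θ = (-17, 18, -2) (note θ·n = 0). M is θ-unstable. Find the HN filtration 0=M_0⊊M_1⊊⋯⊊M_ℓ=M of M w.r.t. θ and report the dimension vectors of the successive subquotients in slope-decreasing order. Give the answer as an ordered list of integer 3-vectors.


Interval decomposition of M: I[1,2]^2, I[1,3]^2.
HN type (ℓ=3): μ^(1)=18; μ^(2)=8; μ^(3)=-17

((0, 2, 0); (0, 2, 2); (4, 0, 0))


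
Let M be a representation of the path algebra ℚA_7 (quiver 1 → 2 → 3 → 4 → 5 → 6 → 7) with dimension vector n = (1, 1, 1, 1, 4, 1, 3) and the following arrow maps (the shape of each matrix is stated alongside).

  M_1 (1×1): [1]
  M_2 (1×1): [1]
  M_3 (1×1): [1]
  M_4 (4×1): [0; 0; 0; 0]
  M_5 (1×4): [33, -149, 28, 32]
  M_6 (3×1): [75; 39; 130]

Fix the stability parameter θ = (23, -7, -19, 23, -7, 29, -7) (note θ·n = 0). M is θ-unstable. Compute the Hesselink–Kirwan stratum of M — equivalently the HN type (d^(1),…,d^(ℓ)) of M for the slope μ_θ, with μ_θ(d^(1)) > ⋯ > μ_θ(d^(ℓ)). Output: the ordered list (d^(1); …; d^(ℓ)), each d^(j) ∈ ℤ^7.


Interval decomposition of M: I[1,4], I[5,5]^3, I[5,7], I[7,7]^2.
HN type (ℓ=4): μ^(1)=23; μ^(2)=11; μ^(3)=-1; μ^(4)=-7

((0, 0, 0, 1, 0, 0, 0); (0, 0, 0, 0, 0, 1, 1); (1, 1, 1, 0, 0, 0, 0); (0, 0, 0, 0, 4, 0, 2))


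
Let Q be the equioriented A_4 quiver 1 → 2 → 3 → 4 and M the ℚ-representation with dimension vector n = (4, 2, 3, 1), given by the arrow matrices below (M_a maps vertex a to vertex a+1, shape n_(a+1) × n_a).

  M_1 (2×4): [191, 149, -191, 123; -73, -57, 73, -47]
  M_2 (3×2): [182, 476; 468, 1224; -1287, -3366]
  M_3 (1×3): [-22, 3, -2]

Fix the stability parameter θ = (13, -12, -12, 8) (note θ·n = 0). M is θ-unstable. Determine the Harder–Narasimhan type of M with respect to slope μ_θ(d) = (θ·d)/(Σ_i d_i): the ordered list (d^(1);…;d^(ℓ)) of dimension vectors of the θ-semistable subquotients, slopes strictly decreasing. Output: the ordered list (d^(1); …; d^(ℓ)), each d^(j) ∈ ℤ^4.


Barcode: M ≅ I[1,1]^2, I[1,2], I[1,4], I[3,3]^2. HN layers by μ_θ (5 steps, strictly decreasing):
  μ^(1)=13; μ^(2)=8; μ^(3)=1/2; μ^(4)=-11/3; μ^(5)=-12

((2, 0, 0, 0); (0, 0, 0, 1); (1, 1, 0, 0); (1, 1, 1, 0); (0, 0, 2, 0))


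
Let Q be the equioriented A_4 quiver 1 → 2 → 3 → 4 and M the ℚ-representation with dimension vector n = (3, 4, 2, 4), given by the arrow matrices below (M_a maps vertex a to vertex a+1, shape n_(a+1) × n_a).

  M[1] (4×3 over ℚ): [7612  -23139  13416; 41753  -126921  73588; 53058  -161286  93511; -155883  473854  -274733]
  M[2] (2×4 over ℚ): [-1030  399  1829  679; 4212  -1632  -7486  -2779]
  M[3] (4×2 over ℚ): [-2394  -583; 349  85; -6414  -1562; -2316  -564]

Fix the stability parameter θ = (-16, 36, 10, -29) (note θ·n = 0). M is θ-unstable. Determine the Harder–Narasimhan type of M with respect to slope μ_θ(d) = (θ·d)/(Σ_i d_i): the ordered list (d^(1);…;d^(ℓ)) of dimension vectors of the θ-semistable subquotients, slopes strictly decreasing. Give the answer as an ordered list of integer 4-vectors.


Interval decomposition of M: I[1,2], I[1,4]^2, I[2,2], I[4,4]^2.
HN type (ℓ=4): μ^(1)=36; μ^(2)=17/3; μ^(3)=-16; μ^(4)=-29

((0, 2, 0, 0); (0, 2, 2, 2); (3, 0, 0, 0); (0, 0, 0, 2))


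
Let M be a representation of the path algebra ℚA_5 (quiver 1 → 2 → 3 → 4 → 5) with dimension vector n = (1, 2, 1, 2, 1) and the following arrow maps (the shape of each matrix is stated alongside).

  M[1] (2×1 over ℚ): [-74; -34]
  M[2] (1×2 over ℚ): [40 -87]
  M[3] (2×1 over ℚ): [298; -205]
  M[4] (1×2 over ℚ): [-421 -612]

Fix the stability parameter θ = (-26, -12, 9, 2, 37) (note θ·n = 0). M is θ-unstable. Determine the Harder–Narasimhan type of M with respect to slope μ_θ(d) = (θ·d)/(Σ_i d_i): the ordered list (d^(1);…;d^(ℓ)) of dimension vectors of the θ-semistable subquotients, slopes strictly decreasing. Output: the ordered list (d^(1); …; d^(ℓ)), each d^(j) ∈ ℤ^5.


Via rank(M_{q-1}∘⋯∘M_p): M ≅ I[1,5], I[2,2], I[4,4].
μ_θ-semistable layers: μ^(1)=37; μ^(2)=11/2; μ^(3)=2; μ^(4)=-12; μ^(5)=-26

((0, 0, 0, 0, 1); (0, 0, 1, 1, 0); (0, 0, 0, 1, 0); (0, 2, 0, 0, 0); (1, 0, 0, 0, 0))


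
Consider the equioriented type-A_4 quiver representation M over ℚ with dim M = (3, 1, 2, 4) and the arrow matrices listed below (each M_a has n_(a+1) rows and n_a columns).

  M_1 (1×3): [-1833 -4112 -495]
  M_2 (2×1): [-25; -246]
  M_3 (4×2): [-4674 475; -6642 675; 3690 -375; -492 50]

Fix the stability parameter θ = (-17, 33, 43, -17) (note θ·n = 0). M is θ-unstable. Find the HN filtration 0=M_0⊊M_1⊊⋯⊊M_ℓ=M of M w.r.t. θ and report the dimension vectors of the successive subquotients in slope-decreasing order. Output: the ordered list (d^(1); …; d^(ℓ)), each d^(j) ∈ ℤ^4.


Barcode: M ≅ I[1,1]^2, I[1,3], I[3,4], I[4,4]^3. HN layers by μ_θ (4 steps, strictly decreasing):
  μ^(1)=43; μ^(2)=33; μ^(3)=13; μ^(4)=-17

((0, 0, 1, 0); (0, 1, 0, 0); (0, 0, 1, 1); (3, 0, 0, 3))


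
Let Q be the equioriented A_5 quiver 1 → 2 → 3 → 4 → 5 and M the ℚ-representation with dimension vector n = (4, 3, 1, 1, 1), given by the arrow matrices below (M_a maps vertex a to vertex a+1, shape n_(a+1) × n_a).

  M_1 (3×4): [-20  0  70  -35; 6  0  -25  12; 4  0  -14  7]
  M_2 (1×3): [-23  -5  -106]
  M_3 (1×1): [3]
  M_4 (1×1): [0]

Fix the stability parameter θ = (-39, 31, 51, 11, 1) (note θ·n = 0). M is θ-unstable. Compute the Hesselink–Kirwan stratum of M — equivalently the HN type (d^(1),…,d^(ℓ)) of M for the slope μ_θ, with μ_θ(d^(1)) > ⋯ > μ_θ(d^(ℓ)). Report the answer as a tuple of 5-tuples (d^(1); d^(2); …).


Interval decomposition of M: I[1,1]^2, I[1,2], I[1,4], I[2,2], I[5,5].
HN type (ℓ=3): μ^(1)=31; μ^(2)=1; μ^(3)=-39

((0, 3, 1, 1, 0); (0, 0, 0, 0, 1); (4, 0, 0, 0, 0))


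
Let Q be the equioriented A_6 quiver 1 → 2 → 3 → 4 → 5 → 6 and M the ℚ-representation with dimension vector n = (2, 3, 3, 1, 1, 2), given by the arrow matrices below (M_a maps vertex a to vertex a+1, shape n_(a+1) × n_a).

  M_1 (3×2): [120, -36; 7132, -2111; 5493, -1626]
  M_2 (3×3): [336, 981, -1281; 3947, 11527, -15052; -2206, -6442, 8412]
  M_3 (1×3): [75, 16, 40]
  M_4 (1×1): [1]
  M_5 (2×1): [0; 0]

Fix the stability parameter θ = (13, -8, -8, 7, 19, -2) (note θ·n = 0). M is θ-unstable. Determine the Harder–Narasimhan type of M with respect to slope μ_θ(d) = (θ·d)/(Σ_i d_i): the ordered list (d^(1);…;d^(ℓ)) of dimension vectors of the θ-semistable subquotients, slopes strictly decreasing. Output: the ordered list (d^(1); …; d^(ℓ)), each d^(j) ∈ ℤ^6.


Barcode: M ≅ I[1,3], I[1,5], I[2,2], I[3,3], I[6,6]^2. HN layers by μ_θ (5 steps, strictly decreasing):
  μ^(1)=19; μ^(2)=7; μ^(3)=-1; μ^(4)=-2; μ^(5)=-8

((0, 0, 0, 0, 1, 0); (0, 0, 0, 1, 0, 0); (2, 2, 2, 0, 0, 0); (0, 0, 0, 0, 0, 2); (0, 1, 1, 0, 0, 0))


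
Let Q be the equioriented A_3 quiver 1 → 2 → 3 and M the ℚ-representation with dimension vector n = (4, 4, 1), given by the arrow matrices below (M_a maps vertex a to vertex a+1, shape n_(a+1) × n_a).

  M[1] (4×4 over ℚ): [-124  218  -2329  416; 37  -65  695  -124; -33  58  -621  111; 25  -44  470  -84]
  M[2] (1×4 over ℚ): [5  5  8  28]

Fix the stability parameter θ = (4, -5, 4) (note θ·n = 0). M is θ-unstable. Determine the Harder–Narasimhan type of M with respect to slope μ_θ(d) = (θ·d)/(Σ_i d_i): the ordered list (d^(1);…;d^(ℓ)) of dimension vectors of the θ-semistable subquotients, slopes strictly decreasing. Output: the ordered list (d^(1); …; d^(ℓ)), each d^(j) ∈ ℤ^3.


Interval decomposition of M: I[1,2]^3, I[1,3].
HN type (ℓ=2): μ^(1)=4; μ^(2)=-1/2

((0, 0, 1); (4, 4, 0))


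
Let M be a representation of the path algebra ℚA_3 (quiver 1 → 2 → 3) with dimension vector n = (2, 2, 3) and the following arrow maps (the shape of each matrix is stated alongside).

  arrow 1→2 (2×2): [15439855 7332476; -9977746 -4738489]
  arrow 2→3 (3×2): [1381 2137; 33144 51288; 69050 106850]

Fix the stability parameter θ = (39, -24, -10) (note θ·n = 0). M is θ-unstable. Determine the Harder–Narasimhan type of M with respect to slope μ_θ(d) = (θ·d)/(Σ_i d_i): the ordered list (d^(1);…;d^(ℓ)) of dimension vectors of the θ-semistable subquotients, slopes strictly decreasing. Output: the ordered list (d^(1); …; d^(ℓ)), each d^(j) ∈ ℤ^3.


Barcode: M ≅ I[1,2], I[1,3], I[3,3]^2. HN layers by μ_θ (3 steps, strictly decreasing):
  μ^(1)=15/2; μ^(2)=5/3; μ^(3)=-10

((1, 1, 0); (1, 1, 1); (0, 0, 2))


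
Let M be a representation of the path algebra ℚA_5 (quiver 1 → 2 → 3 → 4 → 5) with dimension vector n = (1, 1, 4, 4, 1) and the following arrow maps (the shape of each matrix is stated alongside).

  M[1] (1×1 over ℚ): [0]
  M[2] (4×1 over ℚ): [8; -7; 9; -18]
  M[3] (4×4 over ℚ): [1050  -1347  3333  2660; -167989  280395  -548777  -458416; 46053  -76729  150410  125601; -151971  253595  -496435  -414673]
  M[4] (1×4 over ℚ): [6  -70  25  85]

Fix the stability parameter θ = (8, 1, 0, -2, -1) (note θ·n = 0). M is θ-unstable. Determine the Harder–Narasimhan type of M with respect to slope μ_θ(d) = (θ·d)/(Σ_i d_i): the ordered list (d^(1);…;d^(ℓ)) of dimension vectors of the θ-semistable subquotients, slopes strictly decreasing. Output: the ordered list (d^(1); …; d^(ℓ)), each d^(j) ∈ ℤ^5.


Barcode: M ≅ I[1,1], I[2,5], I[3,4]^3. HN layers by μ_θ (3 steps, strictly decreasing):
  μ^(1)=8; μ^(2)=-1/2; μ^(3)=-1

((1, 0, 0, 0, 0); (0, 1, 1, 1, 1); (0, 0, 3, 3, 0))


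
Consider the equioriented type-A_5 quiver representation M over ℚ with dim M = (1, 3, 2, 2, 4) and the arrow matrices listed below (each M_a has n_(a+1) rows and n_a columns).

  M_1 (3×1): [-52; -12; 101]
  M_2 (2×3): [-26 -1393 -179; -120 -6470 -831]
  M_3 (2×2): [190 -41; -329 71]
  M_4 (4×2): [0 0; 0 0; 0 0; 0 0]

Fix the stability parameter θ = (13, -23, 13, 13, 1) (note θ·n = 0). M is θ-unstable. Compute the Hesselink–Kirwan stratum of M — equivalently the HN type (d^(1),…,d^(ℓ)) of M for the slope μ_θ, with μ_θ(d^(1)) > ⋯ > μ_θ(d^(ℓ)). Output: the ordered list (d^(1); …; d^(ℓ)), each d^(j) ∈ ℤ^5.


Barcode: M ≅ I[1,4], I[2,2], I[2,4], I[5,5]^4. HN layers by μ_θ (4 steps, strictly decreasing):
  μ^(1)=13; μ^(2)=1; μ^(3)=-5; μ^(4)=-23

((0, 0, 2, 2, 0); (0, 0, 0, 0, 4); (1, 1, 0, 0, 0); (0, 2, 0, 0, 0))


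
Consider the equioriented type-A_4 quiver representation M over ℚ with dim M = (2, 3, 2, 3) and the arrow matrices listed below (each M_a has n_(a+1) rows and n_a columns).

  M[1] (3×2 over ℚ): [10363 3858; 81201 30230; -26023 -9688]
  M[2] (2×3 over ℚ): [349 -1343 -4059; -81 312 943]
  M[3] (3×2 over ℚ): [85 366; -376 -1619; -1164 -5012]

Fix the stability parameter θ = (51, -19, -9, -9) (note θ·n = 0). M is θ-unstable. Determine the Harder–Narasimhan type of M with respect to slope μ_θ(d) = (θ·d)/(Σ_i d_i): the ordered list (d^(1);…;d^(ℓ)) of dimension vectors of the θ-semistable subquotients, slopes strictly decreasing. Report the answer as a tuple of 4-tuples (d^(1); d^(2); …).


Interval decomposition of M: I[1,4]^2, I[2,2], I[4,4].
HN type (ℓ=3): μ^(1)=7/2; μ^(2)=-9; μ^(3)=-19

((2, 2, 2, 2); (0, 0, 0, 1); (0, 1, 0, 0))


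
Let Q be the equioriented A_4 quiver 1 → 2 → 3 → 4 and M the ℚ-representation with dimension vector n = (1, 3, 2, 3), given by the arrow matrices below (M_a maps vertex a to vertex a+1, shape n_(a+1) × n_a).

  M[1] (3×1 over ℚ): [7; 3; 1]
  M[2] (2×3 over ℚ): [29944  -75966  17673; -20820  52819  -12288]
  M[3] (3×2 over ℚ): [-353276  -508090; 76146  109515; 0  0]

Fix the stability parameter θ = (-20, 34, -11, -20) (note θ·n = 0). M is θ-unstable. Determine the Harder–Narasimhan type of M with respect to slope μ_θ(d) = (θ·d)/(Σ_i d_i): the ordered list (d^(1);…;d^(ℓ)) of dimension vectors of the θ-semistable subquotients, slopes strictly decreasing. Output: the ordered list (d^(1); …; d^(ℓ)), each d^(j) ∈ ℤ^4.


Interval decomposition of M: I[1,4], I[2,2], I[2,3], I[4,4]^2.
HN type (ℓ=4): μ^(1)=34; μ^(2)=23/2; μ^(3)=1; μ^(4)=-20

((0, 1, 0, 0); (0, 1, 1, 0); (0, 1, 1, 1); (1, 0, 0, 2))


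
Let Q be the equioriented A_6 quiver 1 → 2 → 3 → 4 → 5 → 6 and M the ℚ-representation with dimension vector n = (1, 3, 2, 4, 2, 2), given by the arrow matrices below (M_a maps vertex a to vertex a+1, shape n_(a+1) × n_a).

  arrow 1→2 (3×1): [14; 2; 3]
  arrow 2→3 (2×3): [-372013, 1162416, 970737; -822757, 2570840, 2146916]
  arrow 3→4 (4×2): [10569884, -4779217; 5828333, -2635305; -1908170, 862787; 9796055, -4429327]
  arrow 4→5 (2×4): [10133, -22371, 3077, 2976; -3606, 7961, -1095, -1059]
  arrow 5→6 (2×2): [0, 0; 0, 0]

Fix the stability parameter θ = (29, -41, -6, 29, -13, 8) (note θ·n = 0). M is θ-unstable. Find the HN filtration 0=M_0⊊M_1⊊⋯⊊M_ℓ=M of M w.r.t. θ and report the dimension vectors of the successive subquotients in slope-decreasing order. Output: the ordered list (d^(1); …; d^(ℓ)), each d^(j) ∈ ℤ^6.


Interval decomposition of M: I[1,5], I[2,2], I[2,5], I[4,4]^2, I[6,6]^2.
HN type (ℓ=4): μ^(1)=29; μ^(2)=8; μ^(3)=-6; μ^(4)=-41

((0, 0, 0, 2, 0, 0); (0, 0, 0, 2, 2, 2); (1, 1, 2, 0, 0, 0); (0, 2, 0, 0, 0, 0))


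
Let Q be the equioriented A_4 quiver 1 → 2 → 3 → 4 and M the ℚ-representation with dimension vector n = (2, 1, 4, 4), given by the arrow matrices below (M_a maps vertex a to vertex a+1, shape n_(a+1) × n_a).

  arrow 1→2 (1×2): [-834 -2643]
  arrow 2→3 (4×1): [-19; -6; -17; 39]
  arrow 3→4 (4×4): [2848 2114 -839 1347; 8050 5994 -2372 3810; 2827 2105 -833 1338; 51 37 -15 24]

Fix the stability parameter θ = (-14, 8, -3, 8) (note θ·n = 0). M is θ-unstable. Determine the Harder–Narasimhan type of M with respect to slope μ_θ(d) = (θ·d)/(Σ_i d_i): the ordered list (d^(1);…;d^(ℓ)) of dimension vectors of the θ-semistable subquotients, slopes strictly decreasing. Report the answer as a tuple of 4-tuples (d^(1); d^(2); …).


Barcode: M ≅ I[1,1], I[1,3], I[3,3], I[3,4]^2, I[4,4]^2. HN layers by μ_θ (4 steps, strictly decreasing):
  μ^(1)=8; μ^(2)=5/2; μ^(3)=-3; μ^(4)=-14

((0, 0, 0, 4); (0, 1, 1, 0); (0, 0, 3, 0); (2, 0, 0, 0))


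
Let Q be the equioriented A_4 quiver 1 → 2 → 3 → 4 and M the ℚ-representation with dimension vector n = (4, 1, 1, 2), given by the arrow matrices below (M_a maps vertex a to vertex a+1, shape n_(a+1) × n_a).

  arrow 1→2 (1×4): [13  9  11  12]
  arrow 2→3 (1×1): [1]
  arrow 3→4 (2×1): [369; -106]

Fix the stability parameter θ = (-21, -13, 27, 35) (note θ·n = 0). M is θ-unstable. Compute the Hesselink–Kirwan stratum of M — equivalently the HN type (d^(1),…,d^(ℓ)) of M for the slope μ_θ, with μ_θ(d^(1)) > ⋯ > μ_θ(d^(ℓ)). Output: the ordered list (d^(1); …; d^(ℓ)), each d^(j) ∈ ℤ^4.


Via rank(M_{q-1}∘⋯∘M_p): M ≅ I[1,1]^3, I[1,4], I[4,4].
μ_θ-semistable layers: μ^(1)=35; μ^(2)=27; μ^(3)=-13; μ^(4)=-21

((0, 0, 0, 2); (0, 0, 1, 0); (0, 1, 0, 0); (4, 0, 0, 0))
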